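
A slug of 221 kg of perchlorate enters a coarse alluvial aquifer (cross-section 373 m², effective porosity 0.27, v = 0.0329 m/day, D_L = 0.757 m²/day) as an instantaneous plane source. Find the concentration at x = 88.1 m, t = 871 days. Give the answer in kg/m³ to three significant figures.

For an instantaneous plane source, C(x,t) = M/(n_e·A·√(4πDt)) · exp(−(x−vt)²/(4Dt)), with n_e·A the pore (flow) area.
Plume center vt = 0.0329 × 871 = 28.6559 m, so the well at 88.1 m is 59.4441 m downgradient of the peak.
√(4πDt) = 91.03 m, giving peak height M/(n_e·A·√(4πDt)) = 221/(0.27 × 373 × 91.03) = 0.02411 kg/m³.
(x−vt)²/(4Dt) = (59.4441)²/(4 × 0.757 × 871) = 1.340; exp(−1.340) = 0.2618.
C = 0.02411 × 0.2618 = 0.00631 kg/m³.

0.00631 kg/m³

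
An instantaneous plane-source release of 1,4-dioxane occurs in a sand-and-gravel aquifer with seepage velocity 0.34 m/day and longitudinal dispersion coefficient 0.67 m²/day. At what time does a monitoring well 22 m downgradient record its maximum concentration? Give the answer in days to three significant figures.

59.2 days

For the 1D instantaneous-source solution, setting ∂C/∂t = 0 at fixed x gives v²t² + 2Dt − x² = 0, so t = (√(D² + v²x²) − D)/v².
√(D² + v²x²) = √(0.67² + 0.34² × 22²) = 7.510; v² = 0.1156.
t = (7.510 − 0.67)/0.1156 = 59.2 days (vs. the pure-advection estimate x/v = 64.7 d).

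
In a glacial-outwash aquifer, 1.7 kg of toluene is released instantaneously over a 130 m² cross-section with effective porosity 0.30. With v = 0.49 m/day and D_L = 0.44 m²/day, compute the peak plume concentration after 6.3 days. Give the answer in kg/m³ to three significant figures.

The peak of an instantaneous 1D plume sits at x = vt; there the Gaussian factor is 1 and C_max = M/(n_e·A·√(4πDt)), where n_e·A is the pore area the mass is dissolved in.
√(4πDt) = √(4π × 0.44 × 6.3) = 5.902 m, so C_max = 1.7/(0.30 × 130 × 5.902) = 0.00739 kg/m³.

0.00739 kg/m³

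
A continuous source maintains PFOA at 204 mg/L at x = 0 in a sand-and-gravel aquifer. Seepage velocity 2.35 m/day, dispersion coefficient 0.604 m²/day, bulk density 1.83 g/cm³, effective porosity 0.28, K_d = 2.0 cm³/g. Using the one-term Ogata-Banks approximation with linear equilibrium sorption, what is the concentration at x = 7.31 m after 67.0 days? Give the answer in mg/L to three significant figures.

Retardation factor R = 1 + ρ_b·K_d/n = 1 + 1.83 × 2.0/0.28 = 14.07.
Sorption retards both mechanisms: v_R = v/R = 0.1670 m/day, D_R = D/R = 0.04293 m²/day.
v_R·t = 0.1670 × 67.0 = 11.189 m; 2√(D_R t) = 3.392 m; argument = (7.31 − 11.189)/3.392 = -1.144.
C = C₀ × ½·erfc(-1.144) = 204 × 0.9472 = 193 mg/L.

193 mg/L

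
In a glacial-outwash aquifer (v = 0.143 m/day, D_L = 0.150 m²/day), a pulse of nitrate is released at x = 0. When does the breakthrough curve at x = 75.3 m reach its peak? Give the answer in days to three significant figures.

519 days

For the 1D instantaneous-source solution, setting ∂C/∂t = 0 at fixed x gives v²t² + 2Dt − x² = 0, so t = (√(D² + v²x²) − D)/v².
√(D² + v²x²) = √(0.150² + 0.143² × 75.3²) = 10.77; v² = 0.020449.
t = (10.77 − 0.150)/0.020449 = 519 days (vs. the pure-advection estimate x/v = 527 d).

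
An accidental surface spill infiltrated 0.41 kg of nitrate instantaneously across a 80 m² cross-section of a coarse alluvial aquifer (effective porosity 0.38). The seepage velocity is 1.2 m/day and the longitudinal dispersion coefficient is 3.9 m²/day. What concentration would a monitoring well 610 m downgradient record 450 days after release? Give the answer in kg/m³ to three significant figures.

For an instantaneous plane source, C(x,t) = M/(n_e·A·√(4πDt)) · exp(−(x−vt)²/(4Dt)), with n_e·A the pore (flow) area.
Plume center vt = 1.2 × 450 = 540 m, so the well at 610 m is 70 m downgradient of the peak.
√(4πDt) = 148.5 m, giving peak height M/(n_e·A·√(4πDt)) = 0.41/(0.38 × 80 × 148.5) = 9.082e-05 kg/m³.
(x−vt)²/(4Dt) = (70)²/(4 × 3.9 × 450) = 0.6980; exp(−0.6980) = 0.4976.
C = 9.082e-05 × 0.4976 = 4.52e-05 kg/m³.

4.52e-05 kg/m³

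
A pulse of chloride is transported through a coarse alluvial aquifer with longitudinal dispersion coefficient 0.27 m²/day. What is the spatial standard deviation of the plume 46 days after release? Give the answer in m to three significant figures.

4.98 m

Dispersive spreading gives a Gaussian with σ² = 2Dt; advection only shifts the center.
σ = √(2 × 0.27 × 46) = 4.98 m.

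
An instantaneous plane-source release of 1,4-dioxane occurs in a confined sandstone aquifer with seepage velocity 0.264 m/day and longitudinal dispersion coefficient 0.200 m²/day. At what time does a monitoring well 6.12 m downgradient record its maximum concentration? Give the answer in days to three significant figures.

20.5 days

For the 1D instantaneous-source solution, setting ∂C/∂t = 0 at fixed x gives v²t² + 2Dt − x² = 0, so t = (√(D² + v²x²) − D)/v².
√(D² + v²x²) = √(0.200² + 0.264² × 6.12²) = 1.628; v² = 0.069696.
t = (1.628 − 0.200)/0.069696 = 20.5 days (vs. the pure-advection estimate x/v = 23.2 d).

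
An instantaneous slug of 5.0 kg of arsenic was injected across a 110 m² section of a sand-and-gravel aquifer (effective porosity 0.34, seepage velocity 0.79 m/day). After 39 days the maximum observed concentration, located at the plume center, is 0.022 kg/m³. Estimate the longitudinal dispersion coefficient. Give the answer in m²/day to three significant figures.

0.0753 m²/day

At the plume center C_max = M/(n_e·A·√(4πDt)), so D = M²/(4πt·(n_e·A·C_max)²).
n_e·A·C_max = 0.34 × 110 × 0.022 = 0.8228 kg/m.
D = 5.0²/(4π × 39 × 0.8228²) = 0.0753 m²/day.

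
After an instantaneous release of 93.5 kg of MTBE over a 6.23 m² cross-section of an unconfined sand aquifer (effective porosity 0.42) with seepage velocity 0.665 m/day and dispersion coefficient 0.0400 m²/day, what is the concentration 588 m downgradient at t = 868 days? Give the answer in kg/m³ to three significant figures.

0.741 kg/m³

For an instantaneous plane source, C(x,t) = M/(n_e·A·√(4πDt)) · exp(−(x−vt)²/(4Dt)), with n_e·A the pore (flow) area.
Plume center vt = 0.665 × 868 = 577.22 m, so the well at 588 m is 10.78 m downgradient of the peak.
√(4πDt) = 20.89 m, giving peak height M/(n_e·A·√(4πDt)) = 93.5/(0.42 × 6.23 × 20.89) = 1.711 kg/m³.
(x−vt)²/(4Dt) = (10.78)²/(4 × 0.0400 × 868) = 0.8368; exp(−0.8368) = 0.4331.
C = 1.711 × 0.4331 = 0.741 kg/m³.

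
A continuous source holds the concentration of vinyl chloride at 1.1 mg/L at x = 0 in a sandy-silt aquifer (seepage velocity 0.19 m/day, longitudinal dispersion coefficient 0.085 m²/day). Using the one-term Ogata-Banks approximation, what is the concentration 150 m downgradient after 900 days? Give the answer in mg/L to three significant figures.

1.05 mg/L

For a continuous step input, C/C₀ ≈ ½·erfc((x−vt)/(2√(Dt))).
vt = 0.19 × 900 = 171 m and 2√(Dt) = 2√(0.085 × 900) = 17.49 m.
Argument (x−vt)/(2√(Dt)) = (150 − 171)/17.49 = -1.201; ½·erfc(-1.201) = 0.9553.
C = 1.1 × 0.9553 = 1.05 mg/L.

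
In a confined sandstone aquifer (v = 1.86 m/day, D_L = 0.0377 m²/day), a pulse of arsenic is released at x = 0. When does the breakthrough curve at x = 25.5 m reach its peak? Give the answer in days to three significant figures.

For the 1D instantaneous-source solution, setting ∂C/∂t = 0 at fixed x gives v²t² + 2Dt − x² = 0, so t = (√(D² + v²x²) − D)/v².
√(D² + v²x²) = √(0.0377² + 1.86² × 25.5²) = 47.43; v² = 3.4596.
t = (47.43 − 0.0377)/3.4596 = 13.7 days (vs. the pure-advection estimate x/v = 13.7 d).

13.7 days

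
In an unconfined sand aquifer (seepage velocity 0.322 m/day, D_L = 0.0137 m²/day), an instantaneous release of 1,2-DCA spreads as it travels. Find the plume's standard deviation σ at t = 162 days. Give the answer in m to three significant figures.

Dispersive spreading gives a Gaussian with σ² = 2Dt; advection only shifts the center.
σ = √(2 × 0.0137 × 162) = 2.11 m.

2.11 m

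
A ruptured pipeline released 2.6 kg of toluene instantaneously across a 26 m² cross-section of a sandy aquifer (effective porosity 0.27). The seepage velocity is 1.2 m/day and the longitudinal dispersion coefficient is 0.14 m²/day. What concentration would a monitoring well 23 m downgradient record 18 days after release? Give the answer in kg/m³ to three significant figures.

0.0542 kg/m³

For an instantaneous plane source, C(x,t) = M/(n_e·A·√(4πDt)) · exp(−(x−vt)²/(4Dt)), with n_e·A the pore (flow) area.
Plume center vt = 1.2 × 18 = 21.6 m, so the well at 23 m is 1.4 m downgradient of the peak.
√(4πDt) = 5.627 m, giving peak height M/(n_e·A·√(4πDt)) = 2.6/(0.27 × 26 × 5.627) = 0.06582 kg/m³.
(x−vt)²/(4Dt) = (1.4)²/(4 × 0.14 × 18) = 0.1944; exp(−0.1944) = 0.8233.
C = 0.06582 × 0.8233 = 0.0542 kg/m³.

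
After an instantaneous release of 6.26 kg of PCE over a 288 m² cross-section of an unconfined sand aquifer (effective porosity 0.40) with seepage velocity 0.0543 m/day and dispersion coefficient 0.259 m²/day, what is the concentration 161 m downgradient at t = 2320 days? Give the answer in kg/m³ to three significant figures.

0.000375 kg/m³

For an instantaneous plane source, C(x,t) = M/(n_e·A·√(4πDt)) · exp(−(x−vt)²/(4Dt)), with n_e·A the pore (flow) area.
Plume center vt = 0.0543 × 2320 = 125.976 m, so the well at 161 m is 35.024 m downgradient of the peak.
√(4πDt) = 86.90 m, giving peak height M/(n_e·A·√(4πDt)) = 6.26/(0.40 × 288 × 86.90) = 0.0006253 kg/m³.
(x−vt)²/(4Dt) = (35.024)²/(4 × 0.259 × 2320) = 0.5104; exp(−0.5104) = 0.6003.
C = 0.0006253 × 0.6003 = 0.000375 kg/m³.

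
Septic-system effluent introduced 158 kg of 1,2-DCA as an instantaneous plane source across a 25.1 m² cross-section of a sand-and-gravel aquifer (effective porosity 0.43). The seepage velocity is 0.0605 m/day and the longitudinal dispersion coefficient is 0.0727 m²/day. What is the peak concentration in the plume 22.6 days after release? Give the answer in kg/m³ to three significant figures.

The peak of an instantaneous 1D plume sits at x = vt; there the Gaussian factor is 1 and C_max = M/(n_e·A·√(4πDt)), where n_e·A is the pore area the mass is dissolved in.
√(4πDt) = √(4π × 0.0727 × 22.6) = 4.544 m, so C_max = 158/(0.43 × 25.1 × 4.544) = 3.22 kg/m³.

3.22 kg/m³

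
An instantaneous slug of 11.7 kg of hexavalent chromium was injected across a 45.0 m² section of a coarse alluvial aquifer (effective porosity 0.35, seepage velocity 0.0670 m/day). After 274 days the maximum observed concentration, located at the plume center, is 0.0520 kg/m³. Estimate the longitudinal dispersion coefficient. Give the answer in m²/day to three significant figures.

At the plume center C_max = M/(n_e·A·√(4πDt)), so D = M²/(4πt·(n_e·A·C_max)²).
n_e·A·C_max = 0.35 × 45.0 × 0.0520 = 0.8190 kg/m.
D = 11.7²/(4π × 274 × 0.8190²) = 0.0593 m²/day.

0.0593 m²/day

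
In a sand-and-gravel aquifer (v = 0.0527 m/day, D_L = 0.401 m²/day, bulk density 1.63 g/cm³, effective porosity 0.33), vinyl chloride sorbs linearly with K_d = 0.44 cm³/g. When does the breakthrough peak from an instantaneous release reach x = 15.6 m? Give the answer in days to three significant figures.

587 days

Retardation factor R = 1 + ρ_b·K_d/n = 1 + 1.63 × 0.44/0.33 = 3.173.
Sorption retards both mechanisms: v_R = v/R = 0.01661 m/day, D_R = D/R = 0.1264 m²/day.
Peak time from v_R²t² + 2D_R t − x² = 0: t = (√(D_R² + v_R²x²) − D_R)/v_R².
√(D_R² + v_R²x²) = √(0.1264² + 0.01661² × 15.6²) = 0.2883; v_R² = 0.0002759.
t = (0.2883 − 0.1264)/0.0002759 = 587 days.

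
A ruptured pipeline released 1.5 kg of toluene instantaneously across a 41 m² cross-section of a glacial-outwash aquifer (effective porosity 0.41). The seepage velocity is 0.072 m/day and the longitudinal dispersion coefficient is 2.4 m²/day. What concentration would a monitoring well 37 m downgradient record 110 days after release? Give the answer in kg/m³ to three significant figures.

For an instantaneous plane source, C(x,t) = M/(n_e·A·√(4πDt)) · exp(−(x−vt)²/(4Dt)), with n_e·A the pore (flow) area.
Plume center vt = 0.072 × 110 = 7.92 m, so the well at 37 m is 29.08 m downgradient of the peak.
√(4πDt) = 57.60 m, giving peak height M/(n_e·A·√(4πDt)) = 1.5/(0.41 × 41 × 57.60) = 0.001549 kg/m³.
(x−vt)²/(4Dt) = (29.08)²/(4 × 2.4 × 110) = 0.8008; exp(−0.8008) = 0.4490.
C = 0.001549 × 0.4490 = 0.000696 kg/m³.

0.000696 kg/m³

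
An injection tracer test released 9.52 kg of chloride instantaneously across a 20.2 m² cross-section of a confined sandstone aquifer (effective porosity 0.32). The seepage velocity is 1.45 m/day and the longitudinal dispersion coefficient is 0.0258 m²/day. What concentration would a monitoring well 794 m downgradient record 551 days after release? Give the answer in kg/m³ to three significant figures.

0.0716 kg/m³

For an instantaneous plane source, C(x,t) = M/(n_e·A·√(4πDt)) · exp(−(x−vt)²/(4Dt)), with n_e·A the pore (flow) area.
Plume center vt = 1.45 × 551 = 798.95 m, so the well at 794 m is 4.95 m upgradient of the peak.
√(4πDt) = 13.37 m, giving peak height M/(n_e·A·√(4πDt)) = 9.52/(0.32 × 20.2 × 13.37) = 0.1102 kg/m³.
(x−vt)²/(4Dt) = (-4.95)²/(4 × 0.0258 × 551) = 0.4309; exp(−0.4309) = 0.6499.
C = 0.1102 × 0.6499 = 0.0716 kg/m³.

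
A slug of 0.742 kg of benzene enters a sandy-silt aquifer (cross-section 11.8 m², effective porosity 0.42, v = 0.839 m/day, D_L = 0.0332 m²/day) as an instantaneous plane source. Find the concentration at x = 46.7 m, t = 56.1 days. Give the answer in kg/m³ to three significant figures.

For an instantaneous plane source, C(x,t) = M/(n_e·A·√(4πDt)) · exp(−(x−vt)²/(4Dt)), with n_e·A the pore (flow) area.
Plume center vt = 0.839 × 56.1 = 47.0679 m, so the well at 46.7 m is 0.3679 m upgradient of the peak.
√(4πDt) = 4.838 m, giving peak height M/(n_e·A·√(4πDt)) = 0.742/(0.42 × 11.8 × 4.838) = 0.03095 kg/m³.
(x−vt)²/(4Dt) = (-0.3679)²/(4 × 0.0332 × 56.1) = 0.01817; exp(−0.01817) = 0.9820.
C = 0.03095 × 0.9820 = 0.0304 kg/m³.

0.0304 kg/m³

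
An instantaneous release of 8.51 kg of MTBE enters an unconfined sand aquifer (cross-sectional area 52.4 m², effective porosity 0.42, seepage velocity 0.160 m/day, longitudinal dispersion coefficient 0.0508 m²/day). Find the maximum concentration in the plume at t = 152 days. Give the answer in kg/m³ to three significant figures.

0.0393 kg/m³

The peak of an instantaneous 1D plume sits at x = vt; there the Gaussian factor is 1 and C_max = M/(n_e·A·√(4πDt)), where n_e·A is the pore area the mass is dissolved in.
√(4πDt) = √(4π × 0.0508 × 152) = 9.851 m, so C_max = 8.51/(0.42 × 52.4 × 9.851) = 0.0393 kg/m³.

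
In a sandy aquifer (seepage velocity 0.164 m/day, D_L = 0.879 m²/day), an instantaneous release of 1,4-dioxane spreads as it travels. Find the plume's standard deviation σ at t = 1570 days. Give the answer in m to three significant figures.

Dispersive spreading gives a Gaussian with σ² = 2Dt; advection only shifts the center.
σ = √(2 × 0.879 × 1570) = 52.5 m.

52.5 m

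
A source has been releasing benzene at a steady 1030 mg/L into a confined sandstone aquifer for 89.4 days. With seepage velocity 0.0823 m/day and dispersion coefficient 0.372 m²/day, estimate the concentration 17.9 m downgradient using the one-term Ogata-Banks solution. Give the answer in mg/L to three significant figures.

101 mg/L

For a continuous step input, C/C₀ ≈ ½·erfc((x−vt)/(2√(Dt))).
vt = 0.0823 × 89.4 = 7.35762 m and 2√(Dt) = 2√(0.372 × 89.4) = 11.53 m.
Argument (x−vt)/(2√(Dt)) = (17.9 − 7.35762)/11.53 = 0.9143; ½·erfc(0.9143) = 0.09800.
C = 1030 × 0.09800 = 101 mg/L.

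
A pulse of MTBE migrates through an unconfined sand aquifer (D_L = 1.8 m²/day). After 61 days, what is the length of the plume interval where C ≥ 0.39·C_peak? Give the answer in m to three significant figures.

The plume is Gaussian with σ = √(2Dt) = √(2 × 1.8 × 61) = 14.82 m.
C/C_peak = exp(−Δx²/(2σ²)) = 0.39 ⇒ Δx = σ·√(−2 ln 0.39) = 14.82 × 1.372 = 20.33 m.
Width = 2Δx = 40.7 m.

40.7 m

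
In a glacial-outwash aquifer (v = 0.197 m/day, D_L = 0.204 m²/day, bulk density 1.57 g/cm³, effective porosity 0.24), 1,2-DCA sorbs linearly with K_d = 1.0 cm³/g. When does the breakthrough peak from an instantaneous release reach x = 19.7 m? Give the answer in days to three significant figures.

716 days

Retardation factor R = 1 + ρ_b·K_d/n = 1 + 1.57 × 1.0/0.24 = 7.542.
Sorption retards both mechanisms: v_R = v/R = 0.02612 m/day, D_R = D/R = 0.02705 m²/day.
Peak time from v_R²t² + 2D_R t − x² = 0: t = (√(D_R² + v_R²x²) − D_R)/v_R².
√(D_R² + v_R²x²) = √(0.02705² + 0.02612² × 19.7²) = 0.5153; v_R² = 0.0006823.
t = (0.5153 − 0.02705)/0.0006823 = 716 days.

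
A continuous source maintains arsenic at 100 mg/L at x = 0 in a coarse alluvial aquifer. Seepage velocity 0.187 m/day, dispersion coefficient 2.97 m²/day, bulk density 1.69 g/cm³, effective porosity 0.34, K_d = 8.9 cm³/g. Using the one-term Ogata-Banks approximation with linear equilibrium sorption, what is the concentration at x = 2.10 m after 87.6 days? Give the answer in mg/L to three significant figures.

30.4 mg/L

Retardation factor R = 1 + ρ_b·K_d/n = 1 + 1.69 × 8.9/0.34 = 45.24.
Sorption retards both mechanisms: v_R = v/R = 0.004134 m/day, D_R = D/R = 0.06565 m²/day.
v_R·t = 0.004134 × 87.6 = 0.3621384 m; 2√(D_R t) = 4.796 m; argument = (2.10 − 0.3621384)/4.796 = 0.3624.
C = C₀ × ½·erfc(0.3624) = 100 × 0.3041 = 30.4 mg/L.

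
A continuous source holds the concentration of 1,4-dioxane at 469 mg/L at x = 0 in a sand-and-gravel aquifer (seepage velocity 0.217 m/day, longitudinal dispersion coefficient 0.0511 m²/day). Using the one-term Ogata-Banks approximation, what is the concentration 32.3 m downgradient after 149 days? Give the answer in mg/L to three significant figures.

For a continuous step input, C/C₀ ≈ ½·erfc((x−vt)/(2√(Dt))).
vt = 0.217 × 149 = 32.333 m and 2√(Dt) = 2√(0.0511 × 149) = 5.519 m.
Argument (x−vt)/(2√(Dt)) = (32.3 − 32.333)/5.519 = -0.005979; ½·erfc(-0.005979) = 0.5034.
C = 469 × 0.5034 = 236 mg/L.

236 mg/L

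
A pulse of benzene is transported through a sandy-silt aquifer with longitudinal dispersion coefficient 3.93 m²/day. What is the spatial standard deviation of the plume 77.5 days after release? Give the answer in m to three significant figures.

24.7 m

Dispersive spreading gives a Gaussian with σ² = 2Dt; advection only shifts the center.
σ = √(2 × 3.93 × 77.5) = 24.7 m.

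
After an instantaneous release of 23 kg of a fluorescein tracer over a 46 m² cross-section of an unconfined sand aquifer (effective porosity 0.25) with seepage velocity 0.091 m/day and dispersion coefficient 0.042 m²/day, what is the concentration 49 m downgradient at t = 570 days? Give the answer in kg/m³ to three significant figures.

For an instantaneous plane source, C(x,t) = M/(n_e·A·√(4πDt)) · exp(−(x−vt)²/(4Dt)), with n_e·A the pore (flow) area.
Plume center vt = 0.091 × 570 = 51.87 m, so the well at 49 m is 2.87 m upgradient of the peak.
√(4πDt) = 17.34 m, giving peak height M/(n_e·A·√(4πDt)) = 23/(0.25 × 46 × 17.34) = 0.1153 kg/m³.
(x−vt)²/(4Dt) = (-2.87)²/(4 × 0.042 × 570) = 0.08602; exp(−0.08602) = 0.9176.
C = 0.1153 × 0.9176 = 0.106 kg/m³.

0.106 kg/m³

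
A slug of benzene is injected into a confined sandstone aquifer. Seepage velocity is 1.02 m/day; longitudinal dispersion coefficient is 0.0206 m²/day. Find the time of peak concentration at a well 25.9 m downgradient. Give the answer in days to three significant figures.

25.4 days

For the 1D instantaneous-source solution, setting ∂C/∂t = 0 at fixed x gives v²t² + 2Dt − x² = 0, so t = (√(D² + v²x²) − D)/v².
√(D² + v²x²) = √(0.0206² + 1.02² × 25.9²) = 26.42; v² = 1.0404.
t = (26.42 − 0.0206)/1.0404 = 25.4 days (vs. the pure-advection estimate x/v = 25.4 d).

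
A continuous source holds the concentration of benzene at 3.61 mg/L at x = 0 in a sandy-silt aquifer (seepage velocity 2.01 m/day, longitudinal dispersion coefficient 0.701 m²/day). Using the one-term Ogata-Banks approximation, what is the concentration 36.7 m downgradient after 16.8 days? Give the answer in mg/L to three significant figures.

0.985 mg/L

For a continuous step input, C/C₀ ≈ ½·erfc((x−vt)/(2√(Dt))).
vt = 2.01 × 16.8 = 33.768 m and 2√(Dt) = 2√(0.701 × 16.8) = 6.863 m.
Argument (x−vt)/(2√(Dt)) = (36.7 − 33.768)/6.863 = 0.4272; ½·erfc(0.4272) = 0.2729.
C = 3.61 × 0.2729 = 0.985 mg/L.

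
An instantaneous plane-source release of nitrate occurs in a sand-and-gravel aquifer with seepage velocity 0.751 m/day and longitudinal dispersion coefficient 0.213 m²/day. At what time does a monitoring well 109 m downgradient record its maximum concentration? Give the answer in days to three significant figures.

145 days

For the 1D instantaneous-source solution, setting ∂C/∂t = 0 at fixed x gives v²t² + 2Dt − x² = 0, so t = (√(D² + v²x²) − D)/v².
√(D² + v²x²) = √(0.213² + 0.751² × 109²) = 81.86; v² = 0.564001.
t = (81.86 − 0.213)/0.564001 = 145 days (vs. the pure-advection estimate x/v = 145 d).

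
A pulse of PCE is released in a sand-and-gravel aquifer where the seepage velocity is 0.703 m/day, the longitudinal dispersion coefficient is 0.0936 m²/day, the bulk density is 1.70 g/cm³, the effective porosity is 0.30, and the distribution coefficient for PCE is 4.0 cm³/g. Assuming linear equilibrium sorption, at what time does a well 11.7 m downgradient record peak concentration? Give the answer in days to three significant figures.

Retardation factor R = 1 + ρ_b·K_d/n = 1 + 1.70 × 4.0/0.30 = 23.67.
Sorption retards both mechanisms: v_R = v/R = 0.02970 m/day, D_R = D/R = 0.003954 m²/day.
Peak time from v_R²t² + 2D_R t − x² = 0: t = (√(D_R² + v_R²x²) − D_R)/v_R².
√(D_R² + v_R²x²) = √(0.003954² + 0.02970² × 11.7²) = 0.3475; v_R² = 0.0008821.
t = (0.3475 − 0.003954)/0.0008821 = 389 days.

389 days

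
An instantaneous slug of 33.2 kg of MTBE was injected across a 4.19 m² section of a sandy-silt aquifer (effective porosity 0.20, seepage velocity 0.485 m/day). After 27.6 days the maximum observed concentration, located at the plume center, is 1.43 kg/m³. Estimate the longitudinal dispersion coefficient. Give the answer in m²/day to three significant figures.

At the plume center C_max = M/(n_e·A·√(4πDt)), so D = M²/(4πt·(n_e·A·C_max)²).
n_e·A·C_max = 0.20 × 4.19 × 1.43 = 1.198 kg/m.
D = 33.2²/(4π × 27.6 × 1.198²) = 2.21 m²/day.

2.21 m²/day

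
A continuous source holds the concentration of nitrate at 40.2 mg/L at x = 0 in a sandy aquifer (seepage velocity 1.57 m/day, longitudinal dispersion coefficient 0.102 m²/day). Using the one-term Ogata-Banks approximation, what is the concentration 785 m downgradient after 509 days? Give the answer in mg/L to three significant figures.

For a continuous step input, C/C₀ ≈ ½·erfc((x−vt)/(2√(Dt))).
vt = 1.57 × 509 = 799.13 m and 2√(Dt) = 2√(0.102 × 509) = 14.41 m.
Argument (x−vt)/(2√(Dt)) = (785 − 799.13)/14.41 = -0.9806; ½·erfc(-0.9806) = 0.9172.
C = 40.2 × 0.9172 = 36.9 mg/L.

36.9 mg/L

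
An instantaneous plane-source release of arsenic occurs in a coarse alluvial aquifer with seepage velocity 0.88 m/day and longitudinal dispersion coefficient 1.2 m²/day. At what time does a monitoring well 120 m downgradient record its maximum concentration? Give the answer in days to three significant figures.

For the 1D instantaneous-source solution, setting ∂C/∂t = 0 at fixed x gives v²t² + 2Dt − x² = 0, so t = (√(D² + v²x²) − D)/v².
√(D² + v²x²) = √(1.2² + 0.88² × 120²) = 105.6; v² = 0.7744.
t = (105.6 − 1.2)/0.7744 = 135 days (vs. the pure-advection estimate x/v = 136 d).

135 days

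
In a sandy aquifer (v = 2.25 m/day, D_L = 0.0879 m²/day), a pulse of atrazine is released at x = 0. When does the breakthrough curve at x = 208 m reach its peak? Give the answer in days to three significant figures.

92.4 days

For the 1D instantaneous-source solution, setting ∂C/∂t = 0 at fixed x gives v²t² + 2Dt − x² = 0, so t = (√(D² + v²x²) − D)/v².
√(D² + v²x²) = √(0.0879² + 2.25² × 208²) = 468.0; v² = 5.0625.
t = (468.0 − 0.0879)/5.0625 = 92.4 days (vs. the pure-advection estimate x/v = 92.4 d).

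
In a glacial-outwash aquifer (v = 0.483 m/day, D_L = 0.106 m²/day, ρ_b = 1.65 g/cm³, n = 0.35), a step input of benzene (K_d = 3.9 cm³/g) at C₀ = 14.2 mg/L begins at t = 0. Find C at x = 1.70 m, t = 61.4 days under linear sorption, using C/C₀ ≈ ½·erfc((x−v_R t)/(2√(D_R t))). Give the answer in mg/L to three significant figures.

5.93 mg/L

Retardation factor R = 1 + ρ_b·K_d/n = 1 + 1.65 × 3.9/0.35 = 19.39.
Sorption retards both mechanisms: v_R = v/R = 0.02491 m/day, D_R = D/R = 0.005467 m²/day.
v_R·t = 0.02491 × 61.4 = 1.529474 m; 2√(D_R t) = 1.159 m; argument = (1.70 − 1.529474)/1.159 = 0.1471.
C = C₀ × ½·erfc(0.1471) = 14.2 × 0.4176 = 5.93 mg/L.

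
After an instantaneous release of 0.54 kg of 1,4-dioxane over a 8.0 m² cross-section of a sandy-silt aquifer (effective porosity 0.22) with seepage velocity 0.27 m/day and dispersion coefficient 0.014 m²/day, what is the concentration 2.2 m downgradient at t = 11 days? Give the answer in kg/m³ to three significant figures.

For an instantaneous plane source, C(x,t) = M/(n_e·A·√(4πDt)) · exp(−(x−vt)²/(4Dt)), with n_e·A the pore (flow) area.
Plume center vt = 0.27 × 11 = 2.97 m, so the well at 2.2 m is 0.77 m upgradient of the peak.
√(4πDt) = 1.391 m, giving peak height M/(n_e·A·√(4πDt)) = 0.54/(0.22 × 8.0 × 1.391) = 0.2206 kg/m³.
(x−vt)²/(4Dt) = (-0.77)²/(4 × 0.014 × 11) = 0.9625; exp(−0.9625) = 0.3819.
C = 0.2206 × 0.3819 = 0.0842 kg/m³.

0.0842 kg/m³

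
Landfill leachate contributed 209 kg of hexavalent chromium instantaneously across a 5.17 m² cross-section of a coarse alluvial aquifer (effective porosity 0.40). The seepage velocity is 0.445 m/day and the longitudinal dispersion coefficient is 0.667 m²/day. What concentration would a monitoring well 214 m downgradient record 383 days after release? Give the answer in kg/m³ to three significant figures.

For an instantaneous plane source, C(x,t) = M/(n_e·A·√(4πDt)) · exp(−(x−vt)²/(4Dt)), with n_e·A the pore (flow) area.
Plume center vt = 0.445 × 383 = 170.435 m, so the well at 214 m is 43.565 m downgradient of the peak.
√(4πDt) = 56.66 m, giving peak height M/(n_e·A·√(4πDt)) = 209/(0.40 × 5.17 × 56.66) = 1.784 kg/m³.
(x−vt)²/(4Dt) = (43.565)²/(4 × 0.667 × 383) = 1.857; exp(−1.857) = 0.1561.
C = 1.784 × 0.1561 = 0.278 kg/m³.

0.278 kg/m³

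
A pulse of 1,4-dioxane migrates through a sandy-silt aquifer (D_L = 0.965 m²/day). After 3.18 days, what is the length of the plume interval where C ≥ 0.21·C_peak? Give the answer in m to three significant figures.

The plume is Gaussian with σ = √(2Dt) = √(2 × 0.965 × 3.18) = 2.477 m.
C/C_peak = exp(−Δx²/(2σ²)) = 0.21 ⇒ Δx = σ·√(−2 ln 0.21) = 2.477 × 1.767 = 4.377 m.
Width = 2Δx = 8.75 m.

8.75 m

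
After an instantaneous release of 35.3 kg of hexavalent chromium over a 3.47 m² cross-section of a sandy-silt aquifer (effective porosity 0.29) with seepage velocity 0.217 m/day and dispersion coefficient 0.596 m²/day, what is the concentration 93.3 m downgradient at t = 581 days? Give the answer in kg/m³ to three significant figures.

For an instantaneous plane source, C(x,t) = M/(n_e·A·√(4πDt)) · exp(−(x−vt)²/(4Dt)), with n_e·A the pore (flow) area.
Plume center vt = 0.217 × 581 = 126.077 m, so the well at 93.3 m is 32.777 m upgradient of the peak.
√(4πDt) = 65.97 m, giving peak height M/(n_e·A·√(4πDt)) = 35.3/(0.29 × 3.47 × 65.97) = 0.5317 kg/m³.
(x−vt)²/(4Dt) = (-32.777)²/(4 × 0.596 × 581) = 0.7756; exp(−0.7756) = 0.4604.
C = 0.5317 × 0.4604 = 0.245 kg/m³.

0.245 kg/m³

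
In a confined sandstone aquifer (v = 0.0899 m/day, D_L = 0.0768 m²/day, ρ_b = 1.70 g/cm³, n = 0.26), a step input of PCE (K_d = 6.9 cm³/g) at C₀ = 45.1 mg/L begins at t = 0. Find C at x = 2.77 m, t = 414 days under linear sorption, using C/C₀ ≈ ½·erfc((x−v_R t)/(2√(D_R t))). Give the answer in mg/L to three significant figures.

Retardation factor R = 1 + ρ_b·K_d/n = 1 + 1.70 × 6.9/0.26 = 46.12.
Sorption retards both mechanisms: v_R = v/R = 0.001949 m/day, D_R = D/R = 0.001665 m²/day.
v_R·t = 0.001949 × 414 = 0.806886 m; 2√(D_R t) = 1.660 m; argument = (2.77 − 0.806886)/1.660 = 1.183.
C = C₀ × ½·erfc(1.183) = 45.1 × 0.04716 = 2.13 mg/L.

2.13 mg/L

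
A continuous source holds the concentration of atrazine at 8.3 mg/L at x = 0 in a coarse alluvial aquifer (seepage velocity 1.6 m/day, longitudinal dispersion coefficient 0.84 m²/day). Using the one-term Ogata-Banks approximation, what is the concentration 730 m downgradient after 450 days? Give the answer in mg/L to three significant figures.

For a continuous step input, C/C₀ ≈ ½·erfc((x−vt)/(2√(Dt))).
vt = 1.6 × 450 = 720 m and 2√(Dt) = 2√(0.84 × 450) = 38.88 m.
Argument (x−vt)/(2√(Dt)) = (730 − 720)/38.88 = 0.2572; ½·erfc(0.2572) = 0.3580.
C = 8.3 × 0.3580 = 2.97 mg/L.

2.97 mg/L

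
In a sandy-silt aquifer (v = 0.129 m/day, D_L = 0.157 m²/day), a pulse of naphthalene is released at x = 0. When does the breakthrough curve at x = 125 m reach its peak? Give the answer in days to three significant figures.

960 days

For the 1D instantaneous-source solution, setting ∂C/∂t = 0 at fixed x gives v²t² + 2Dt − x² = 0, so t = (√(D² + v²x²) − D)/v².
√(D² + v²x²) = √(0.157² + 0.129² × 125²) = 16.13; v² = 0.016641.
t = (16.13 − 0.157)/0.016641 = 960 days (vs. the pure-advection estimate x/v = 969 d).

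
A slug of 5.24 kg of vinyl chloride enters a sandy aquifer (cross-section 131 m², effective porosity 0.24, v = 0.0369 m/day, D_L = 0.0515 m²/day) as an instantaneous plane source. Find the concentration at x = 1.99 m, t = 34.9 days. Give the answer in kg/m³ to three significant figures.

For an instantaneous plane source, C(x,t) = M/(n_e·A·√(4πDt)) · exp(−(x−vt)²/(4Dt)), with n_e·A the pore (flow) area.
Plume center vt = 0.0369 × 34.9 = 1.28781 m, so the well at 1.99 m is 0.70219 m downgradient of the peak.
√(4πDt) = 4.752 m, giving peak height M/(n_e·A·√(4πDt)) = 5.24/(0.24 × 131 × 4.752) = 0.03507 kg/m³.
(x−vt)²/(4Dt) = (0.70219)²/(4 × 0.0515 × 34.9) = 0.06858; exp(−0.06858) = 0.9337.
C = 0.03507 × 0.9337 = 0.0327 kg/m³.

0.0327 kg/m³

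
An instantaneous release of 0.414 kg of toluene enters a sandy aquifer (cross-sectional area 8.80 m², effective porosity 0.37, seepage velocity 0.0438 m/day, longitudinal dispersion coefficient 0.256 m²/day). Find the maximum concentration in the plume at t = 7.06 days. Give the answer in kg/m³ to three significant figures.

0.0267 kg/m³

The peak of an instantaneous 1D plume sits at x = vt; there the Gaussian factor is 1 and C_max = M/(n_e·A·√(4πDt)), where n_e·A is the pore area the mass is dissolved in.
√(4πDt) = √(4π × 0.256 × 7.06) = 4.766 m, so C_max = 0.414/(0.37 × 8.80 × 4.766) = 0.0267 kg/m³.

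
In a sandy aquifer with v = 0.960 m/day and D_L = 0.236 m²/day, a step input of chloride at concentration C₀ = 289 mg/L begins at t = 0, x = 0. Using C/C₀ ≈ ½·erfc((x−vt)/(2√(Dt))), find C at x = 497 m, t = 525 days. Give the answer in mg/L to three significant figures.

For a continuous step input, C/C₀ ≈ ½·erfc((x−vt)/(2√(Dt))).
vt = 0.960 × 525 = 504 m and 2√(Dt) = 2√(0.236 × 525) = 22.26 m.
Argument (x−vt)/(2√(Dt)) = (497 − 504)/22.26 = -0.3145; ½·erfc(-0.3145) = 0.6718.
C = 289 × 0.6718 = 194 mg/L.

194 mg/L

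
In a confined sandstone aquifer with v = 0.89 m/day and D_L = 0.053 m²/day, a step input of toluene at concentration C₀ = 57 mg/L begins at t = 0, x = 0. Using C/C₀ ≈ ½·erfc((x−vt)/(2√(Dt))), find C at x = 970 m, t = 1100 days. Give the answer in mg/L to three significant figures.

For a continuous step input, C/C₀ ≈ ½·erfc((x−vt)/(2√(Dt))).
vt = 0.89 × 1100 = 979 m and 2√(Dt) = 2√(0.053 × 1100) = 15.27 m.
Argument (x−vt)/(2√(Dt)) = (970 − 979)/15.27 = -0.5894; ½·erfc(-0.5894) = 0.7977.
C = 57 × 0.7977 = 45.5 mg/L.

45.5 mg/L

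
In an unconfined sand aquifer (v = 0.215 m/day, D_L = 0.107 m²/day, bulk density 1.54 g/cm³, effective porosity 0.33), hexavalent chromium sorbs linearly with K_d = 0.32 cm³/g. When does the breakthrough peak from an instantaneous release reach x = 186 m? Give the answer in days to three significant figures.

Retardation factor R = 1 + ρ_b·K_d/n = 1 + 1.54 × 0.32/0.33 = 2.493.
Sorption retards both mechanisms: v_R = v/R = 0.08624 m/day, D_R = D/R = 0.04292 m²/day.
Peak time from v_R²t² + 2D_R t − x² = 0: t = (√(D_R² + v_R²x²) − D_R)/v_R².
√(D_R² + v_R²x²) = √(0.04292² + 0.08624² × 186²) = 16.04; v_R² = 0.007437.
t = (16.04 − 0.04292)/0.007437 = 2150 days.

2150 days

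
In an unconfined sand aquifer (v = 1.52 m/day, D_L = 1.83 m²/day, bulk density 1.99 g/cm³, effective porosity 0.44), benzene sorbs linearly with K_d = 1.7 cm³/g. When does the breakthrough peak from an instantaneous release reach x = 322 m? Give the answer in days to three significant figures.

Retardation factor R = 1 + ρ_b·K_d/n = 1 + 1.99 × 1.7/0.44 = 8.689.
Sorption retards both mechanisms: v_R = v/R = 0.1749 m/day, D_R = D/R = 0.2106 m²/day.
Peak time from v_R²t² + 2D_R t − x² = 0: t = (√(D_R² + v_R²x²) − D_R)/v_R².
√(D_R² + v_R²x²) = √(0.2106² + 0.1749² × 322²) = 56.32; v_R² = 0.03059.
t = (56.32 − 0.2106)/0.03059 = 1830 days.

1830 days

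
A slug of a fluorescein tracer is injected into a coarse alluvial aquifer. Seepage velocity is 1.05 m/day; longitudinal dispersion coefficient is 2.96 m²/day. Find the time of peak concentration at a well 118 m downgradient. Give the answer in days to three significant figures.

110 days

For the 1D instantaneous-source solution, setting ∂C/∂t = 0 at fixed x gives v²t² + 2Dt − x² = 0, so t = (√(D² + v²x²) − D)/v².
√(D² + v²x²) = √(2.96² + 1.05² × 118²) = 123.9; v² = 1.1025.
t = (123.9 − 2.96)/1.1025 = 110 days (vs. the pure-advection estimate x/v = 112 d).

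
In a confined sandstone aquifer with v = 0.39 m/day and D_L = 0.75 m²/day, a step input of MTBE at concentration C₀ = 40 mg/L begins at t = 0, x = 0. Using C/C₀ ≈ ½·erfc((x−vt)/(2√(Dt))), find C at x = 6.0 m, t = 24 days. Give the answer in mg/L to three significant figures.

28.5 mg/L

For a continuous step input, C/C₀ ≈ ½·erfc((x−vt)/(2√(Dt))).
vt = 0.39 × 24 = 9.36 m and 2√(Dt) = 2√(0.75 × 24) = 8.485 m.
Argument (x−vt)/(2√(Dt)) = (6.0 − 9.36)/8.485 = -0.3960; ½·erfc(-0.3960) = 0.7123.
C = 40 × 0.7123 = 28.5 mg/L.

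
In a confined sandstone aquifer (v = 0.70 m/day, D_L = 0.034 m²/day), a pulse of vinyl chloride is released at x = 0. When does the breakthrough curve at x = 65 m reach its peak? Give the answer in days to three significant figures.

For the 1D instantaneous-source solution, setting ∂C/∂t = 0 at fixed x gives v²t² + 2Dt − x² = 0, so t = (√(D² + v²x²) − D)/v².
√(D² + v²x²) = √(0.034² + 0.70² × 65²) = 45.50; v² = 0.49.
t = (45.50 − 0.034)/0.49 = 92.8 days (vs. the pure-advection estimate x/v = 92.9 d).

92.8 days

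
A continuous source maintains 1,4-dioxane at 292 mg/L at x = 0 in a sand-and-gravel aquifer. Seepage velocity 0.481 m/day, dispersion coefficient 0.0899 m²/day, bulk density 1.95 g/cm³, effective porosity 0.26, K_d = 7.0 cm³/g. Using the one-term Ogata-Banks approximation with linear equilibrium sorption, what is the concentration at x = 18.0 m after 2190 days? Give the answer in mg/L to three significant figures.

214 mg/L

Retardation factor R = 1 + ρ_b·K_d/n = 1 + 1.95 × 7.0/0.26 = 53.50.
Sorption retards both mechanisms: v_R = v/R = 0.008991 m/day, D_R = D/R = 0.001680 m²/day.
v_R·t = 0.008991 × 2190 = 19.69029 m; 2√(D_R t) = 3.836 m; argument = (18.0 − 19.69029)/3.836 = -0.4406.
C = C₀ × ½·erfc(-0.4406) = 292 × 0.7334 = 214 mg/L.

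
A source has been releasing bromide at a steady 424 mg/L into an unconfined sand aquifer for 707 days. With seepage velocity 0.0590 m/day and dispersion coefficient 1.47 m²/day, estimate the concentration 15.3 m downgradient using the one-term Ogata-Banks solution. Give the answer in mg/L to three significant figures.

305 mg/L

For a continuous step input, C/C₀ ≈ ½·erfc((x−vt)/(2√(Dt))).
vt = 0.0590 × 707 = 41.713 m and 2√(Dt) = 2√(1.47 × 707) = 64.48 m.
Argument (x−vt)/(2√(Dt)) = (15.3 − 41.713)/64.48 = -0.4096; ½·erfc(-0.4096) = 0.7188.
C = 424 × 0.7188 = 305 mg/L.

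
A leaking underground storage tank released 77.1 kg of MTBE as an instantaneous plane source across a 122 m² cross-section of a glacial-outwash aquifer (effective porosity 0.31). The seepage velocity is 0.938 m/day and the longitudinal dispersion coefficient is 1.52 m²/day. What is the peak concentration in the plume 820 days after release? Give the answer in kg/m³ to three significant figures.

The peak of an instantaneous 1D plume sits at x = vt; there the Gaussian factor is 1 and C_max = M/(n_e·A·√(4πDt)), where n_e·A is the pore area the mass is dissolved in.
√(4πDt) = √(4π × 1.52 × 820) = 125.2 m, so C_max = 77.1/(0.31 × 122 × 125.2) = 0.0163 kg/m³.

0.0163 kg/m³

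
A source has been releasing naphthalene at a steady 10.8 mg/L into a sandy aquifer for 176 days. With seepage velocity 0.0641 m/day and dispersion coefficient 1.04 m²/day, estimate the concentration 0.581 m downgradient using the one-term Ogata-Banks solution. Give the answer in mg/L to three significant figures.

For a continuous step input, C/C₀ ≈ ½·erfc((x−vt)/(2√(Dt))).
vt = 0.0641 × 176 = 11.2816 m and 2√(Dt) = 2√(1.04 × 176) = 27.06 m.
Argument (x−vt)/(2√(Dt)) = (0.581 − 11.2816)/27.06 = -0.3954; ½·erfc(-0.3954) = 0.7120.
C = 10.8 × 0.7120 = 7.69 mg/L.

7.69 mg/L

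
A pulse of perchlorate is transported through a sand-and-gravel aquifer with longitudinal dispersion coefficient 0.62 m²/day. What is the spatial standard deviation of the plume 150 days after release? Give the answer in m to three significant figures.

Dispersive spreading gives a Gaussian with σ² = 2Dt; advection only shifts the center.
σ = √(2 × 0.62 × 150) = 13.6 m.

13.6 m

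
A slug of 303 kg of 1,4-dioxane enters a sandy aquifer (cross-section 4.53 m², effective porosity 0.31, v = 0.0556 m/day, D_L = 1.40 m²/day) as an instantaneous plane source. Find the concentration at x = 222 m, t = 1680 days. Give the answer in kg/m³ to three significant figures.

For an instantaneous plane source, C(x,t) = M/(n_e·A·√(4πDt)) · exp(−(x−vt)²/(4Dt)), with n_e·A the pore (flow) area.
Plume center vt = 0.0556 × 1680 = 93.408 m, so the well at 222 m is 128.592 m downgradient of the peak.
√(4πDt) = 171.9 m, giving peak height M/(n_e·A·√(4πDt)) = 303/(0.31 × 4.53 × 171.9) = 1.255 kg/m³.
(x−vt)²/(4Dt) = (128.592)²/(4 × 1.40 × 1680) = 1.758; exp(−1.758) = 0.1724.
C = 1.255 × 0.1724 = 0.216 kg/m³.

0.216 kg/m³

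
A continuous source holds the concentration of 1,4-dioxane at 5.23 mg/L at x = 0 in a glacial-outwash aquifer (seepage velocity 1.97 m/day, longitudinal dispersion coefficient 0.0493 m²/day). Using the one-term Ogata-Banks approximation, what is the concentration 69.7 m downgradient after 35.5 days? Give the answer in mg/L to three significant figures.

2.88 mg/L

For a continuous step input, C/C₀ ≈ ½·erfc((x−vt)/(2√(Dt))).
vt = 1.97 × 35.5 = 69.935 m and 2√(Dt) = 2√(0.0493 × 35.5) = 2.646 m.
Argument (x−vt)/(2√(Dt)) = (69.7 − 69.935)/2.646 = -0.08881; ½·erfc(-0.08881) = 0.5500.
C = 5.23 × 0.5500 = 2.88 mg/L.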